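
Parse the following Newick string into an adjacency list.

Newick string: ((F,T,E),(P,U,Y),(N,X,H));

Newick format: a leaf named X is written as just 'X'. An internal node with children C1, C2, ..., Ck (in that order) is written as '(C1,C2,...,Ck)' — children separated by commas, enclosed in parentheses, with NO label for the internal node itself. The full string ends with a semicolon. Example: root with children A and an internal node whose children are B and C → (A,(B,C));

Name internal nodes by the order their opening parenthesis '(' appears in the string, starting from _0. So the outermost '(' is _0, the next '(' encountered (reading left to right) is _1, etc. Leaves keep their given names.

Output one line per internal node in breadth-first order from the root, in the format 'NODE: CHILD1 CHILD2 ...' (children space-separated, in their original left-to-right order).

Answer: _0: _1 _2 _3
_1: F T E
_2: P U Y
_3: N X H

Derivation:
Input: ((F,T,E),(P,U,Y),(N,X,H));
Scanning left-to-right, naming '(' by encounter order:
  pos 0: '(' -> open internal node _0 (depth 1)
  pos 1: '(' -> open internal node _1 (depth 2)
  pos 7: ')' -> close internal node _1 (now at depth 1)
  pos 9: '(' -> open internal node _2 (depth 2)
  pos 15: ')' -> close internal node _2 (now at depth 1)
  pos 17: '(' -> open internal node _3 (depth 2)
  pos 23: ')' -> close internal node _3 (now at depth 1)
  pos 24: ')' -> close internal node _0 (now at depth 0)
Total internal nodes: 4
BFS adjacency from root:
  _0: _1 _2 _3
  _1: F T E
  _2: P U Y
  _3: N X H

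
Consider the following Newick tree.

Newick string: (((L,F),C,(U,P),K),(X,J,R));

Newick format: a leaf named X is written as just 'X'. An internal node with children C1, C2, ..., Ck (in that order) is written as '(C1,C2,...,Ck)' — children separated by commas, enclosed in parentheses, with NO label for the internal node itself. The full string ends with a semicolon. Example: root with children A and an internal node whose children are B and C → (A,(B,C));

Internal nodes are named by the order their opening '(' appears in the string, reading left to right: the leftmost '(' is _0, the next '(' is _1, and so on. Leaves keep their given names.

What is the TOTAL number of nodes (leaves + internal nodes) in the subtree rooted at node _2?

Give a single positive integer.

Newick: (((L,F),C,(U,P),K),(X,J,R));
Locate _2: it is the '(' at position 2 (the 3rd '(' reading left to right).
Query: subtree rooted at _2
_2: subtree_size = 1 + 2
  L: subtree_size = 1 + 0
  F: subtree_size = 1 + 0
Total subtree size of _2: 3

Answer: 3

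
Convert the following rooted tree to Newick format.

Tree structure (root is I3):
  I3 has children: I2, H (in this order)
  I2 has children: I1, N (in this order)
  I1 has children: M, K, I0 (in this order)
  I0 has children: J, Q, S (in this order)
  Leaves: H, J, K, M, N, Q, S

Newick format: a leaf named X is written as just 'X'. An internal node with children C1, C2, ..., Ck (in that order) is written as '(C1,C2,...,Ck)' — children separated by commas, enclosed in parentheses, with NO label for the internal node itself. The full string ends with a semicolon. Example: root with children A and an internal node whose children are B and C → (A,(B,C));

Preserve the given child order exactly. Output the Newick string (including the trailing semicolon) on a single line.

internal I3 with children ['I2', 'H']
  internal I2 with children ['I1', 'N']
    internal I1 with children ['M', 'K', 'I0']
      leaf 'M' → 'M'
      leaf 'K' → 'K'
      internal I0 with children ['J', 'Q', 'S']
        leaf 'J' → 'J'
        leaf 'Q' → 'Q'
        leaf 'S' → 'S'
      → '(J,Q,S)'
    → '(M,K,(J,Q,S))'
    leaf 'N' → 'N'
  → '((M,K,(J,Q,S)),N)'
  leaf 'H' → 'H'
→ '(((M,K,(J,Q,S)),N),H)'
Final: (((M,K,(J,Q,S)),N),H);

Answer: (((M,K,(J,Q,S)),N),H);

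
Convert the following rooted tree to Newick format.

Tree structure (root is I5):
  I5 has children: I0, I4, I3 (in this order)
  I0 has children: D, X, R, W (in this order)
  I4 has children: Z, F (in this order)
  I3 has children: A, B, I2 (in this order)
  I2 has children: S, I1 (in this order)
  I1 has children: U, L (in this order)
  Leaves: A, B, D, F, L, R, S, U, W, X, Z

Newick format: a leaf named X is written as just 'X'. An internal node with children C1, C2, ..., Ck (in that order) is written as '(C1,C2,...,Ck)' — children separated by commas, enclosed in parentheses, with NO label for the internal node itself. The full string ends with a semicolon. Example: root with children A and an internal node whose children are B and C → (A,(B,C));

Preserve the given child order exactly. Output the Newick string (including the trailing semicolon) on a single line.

Answer: ((D,X,R,W),(Z,F),(A,B,(S,(U,L))));

Derivation:
internal I5 with children ['I0', 'I4', 'I3']
  internal I0 with children ['D', 'X', 'R', 'W']
    leaf 'D' → 'D'
    leaf 'X' → 'X'
    leaf 'R' → 'R'
    leaf 'W' → 'W'
  → '(D,X,R,W)'
  internal I4 with children ['Z', 'F']
    leaf 'Z' → 'Z'
    leaf 'F' → 'F'
  → '(Z,F)'
  internal I3 with children ['A', 'B', 'I2']
    leaf 'A' → 'A'
    leaf 'B' → 'B'
    internal I2 with children ['S', 'I1']
      leaf 'S' → 'S'
      internal I1 with children ['U', 'L']
        leaf 'U' → 'U'
        leaf 'L' → 'L'
      → '(U,L)'
    → '(S,(U,L))'
  → '(A,B,(S,(U,L)))'
→ '((D,X,R,W),(Z,F),(A,B,(S,(U,L))))'
Final: ((D,X,R,W),(Z,F),(A,B,(S,(U,L))));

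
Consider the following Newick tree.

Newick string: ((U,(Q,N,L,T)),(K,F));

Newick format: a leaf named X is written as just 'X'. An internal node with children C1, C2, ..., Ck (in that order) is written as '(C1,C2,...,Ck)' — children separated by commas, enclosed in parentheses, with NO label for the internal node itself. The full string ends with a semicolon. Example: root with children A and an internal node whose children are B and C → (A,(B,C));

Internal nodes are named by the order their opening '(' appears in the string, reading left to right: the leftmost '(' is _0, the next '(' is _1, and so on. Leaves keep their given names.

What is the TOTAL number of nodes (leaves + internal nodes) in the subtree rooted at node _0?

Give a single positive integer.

Answer: 11

Derivation:
Newick: ((U,(Q,N,L,T)),(K,F));
Locate _0: it is the '(' at position 0 (the 1st '(' reading left to right).
Query: subtree rooted at _0
_0: subtree_size = 1 + 10
  _1: subtree_size = 1 + 6
    U: subtree_size = 1 + 0
    _2: subtree_size = 1 + 4
      Q: subtree_size = 1 + 0
      N: subtree_size = 1 + 0
      L: subtree_size = 1 + 0
      T: subtree_size = 1 + 0
  _3: subtree_size = 1 + 2
    K: subtree_size = 1 + 0
    F: subtree_size = 1 + 0
Total subtree size of _0: 11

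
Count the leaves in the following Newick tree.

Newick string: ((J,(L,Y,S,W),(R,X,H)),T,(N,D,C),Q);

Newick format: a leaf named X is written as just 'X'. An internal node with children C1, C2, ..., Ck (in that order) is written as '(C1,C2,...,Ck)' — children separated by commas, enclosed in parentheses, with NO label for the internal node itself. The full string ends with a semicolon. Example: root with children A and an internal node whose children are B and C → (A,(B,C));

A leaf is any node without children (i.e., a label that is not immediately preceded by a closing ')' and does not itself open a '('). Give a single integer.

Answer: 13

Derivation:
Newick: ((J,(L,Y,S,W),(R,X,H)),T,(N,D,C),Q);
Scan left-to-right; a leaf is any maximal label run not followed by '(':
  pos 2: leaf 'J' → count = 1
  pos 5: leaf 'L' → count = 2
  pos 7: leaf 'Y' → count = 3
  pos 9: leaf 'S' → count = 4
  pos 11: leaf 'W' → count = 5
  pos 15: leaf 'R' → count = 6
  pos 17: leaf 'X' → count = 7
  pos 19: leaf 'H' → count = 8
  pos 23: leaf 'T' → count = 9
  pos 26: leaf 'N' → count = 10
  pos 28: leaf 'D' → count = 11
  pos 30: leaf 'C' → count = 12
  pos 33: leaf 'Q' → count = 13
Total leaves: 13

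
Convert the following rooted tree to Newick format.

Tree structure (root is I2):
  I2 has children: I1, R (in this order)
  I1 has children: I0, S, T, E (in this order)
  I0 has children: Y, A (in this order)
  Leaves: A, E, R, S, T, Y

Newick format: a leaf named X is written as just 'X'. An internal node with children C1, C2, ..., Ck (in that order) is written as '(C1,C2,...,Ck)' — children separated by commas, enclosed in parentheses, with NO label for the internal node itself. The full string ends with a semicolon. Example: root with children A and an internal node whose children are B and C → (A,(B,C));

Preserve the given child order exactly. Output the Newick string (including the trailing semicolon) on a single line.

Answer: (((Y,A),S,T,E),R);

Derivation:
internal I2 with children ['I1', 'R']
  internal I1 with children ['I0', 'S', 'T', 'E']
    internal I0 with children ['Y', 'A']
      leaf 'Y' → 'Y'
      leaf 'A' → 'A'
    → '(Y,A)'
    leaf 'S' → 'S'
    leaf 'T' → 'T'
    leaf 'E' → 'E'
  → '((Y,A),S,T,E)'
  leaf 'R' → 'R'
→ '(((Y,A),S,T,E),R)'
Final: (((Y,A),S,T,E),R);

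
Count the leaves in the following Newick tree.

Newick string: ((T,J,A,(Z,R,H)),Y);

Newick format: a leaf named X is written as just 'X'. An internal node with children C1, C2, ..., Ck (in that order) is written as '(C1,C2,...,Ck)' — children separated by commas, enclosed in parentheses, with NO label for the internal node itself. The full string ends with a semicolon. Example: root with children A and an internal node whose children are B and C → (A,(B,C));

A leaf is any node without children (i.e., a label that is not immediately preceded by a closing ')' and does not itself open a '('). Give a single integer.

Newick: ((T,J,A,(Z,R,H)),Y);
Scan left-to-right; a leaf is any maximal label run not followed by '(':
  pos 2: leaf 'T' → count = 1
  pos 4: leaf 'J' → count = 2
  pos 6: leaf 'A' → count = 3
  pos 9: leaf 'Z' → count = 4
  pos 11: leaf 'R' → count = 5
  pos 13: leaf 'H' → count = 6
  pos 17: leaf 'Y' → count = 7
Total leaves: 7

Answer: 7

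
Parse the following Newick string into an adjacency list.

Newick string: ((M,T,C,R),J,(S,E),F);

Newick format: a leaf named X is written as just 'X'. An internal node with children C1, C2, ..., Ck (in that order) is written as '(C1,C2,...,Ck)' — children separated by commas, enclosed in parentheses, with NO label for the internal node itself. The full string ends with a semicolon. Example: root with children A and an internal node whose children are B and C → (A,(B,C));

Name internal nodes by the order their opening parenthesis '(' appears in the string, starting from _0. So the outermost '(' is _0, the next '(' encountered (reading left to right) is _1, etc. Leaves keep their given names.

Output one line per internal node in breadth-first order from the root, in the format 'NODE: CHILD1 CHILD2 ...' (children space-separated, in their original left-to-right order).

Input: ((M,T,C,R),J,(S,E),F);
Scanning left-to-right, naming '(' by encounter order:
  pos 0: '(' -> open internal node _0 (depth 1)
  pos 1: '(' -> open internal node _1 (depth 2)
  pos 9: ')' -> close internal node _1 (now at depth 1)
  pos 13: '(' -> open internal node _2 (depth 2)
  pos 17: ')' -> close internal node _2 (now at depth 1)
  pos 20: ')' -> close internal node _0 (now at depth 0)
Total internal nodes: 3
BFS adjacency from root:
  _0: _1 J _2 F
  _1: M T C R
  _2: S E

Answer: _0: _1 J _2 F
_1: M T C R
_2: S E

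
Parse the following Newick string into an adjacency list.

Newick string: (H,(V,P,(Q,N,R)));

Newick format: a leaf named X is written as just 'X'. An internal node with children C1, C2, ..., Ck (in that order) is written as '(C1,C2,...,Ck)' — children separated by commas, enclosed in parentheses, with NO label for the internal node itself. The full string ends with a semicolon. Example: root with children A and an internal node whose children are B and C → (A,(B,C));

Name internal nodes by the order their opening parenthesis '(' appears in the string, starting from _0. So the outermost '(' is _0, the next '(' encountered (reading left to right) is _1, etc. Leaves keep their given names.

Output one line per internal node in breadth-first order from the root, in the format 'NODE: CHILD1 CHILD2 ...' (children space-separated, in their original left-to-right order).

Input: (H,(V,P,(Q,N,R)));
Scanning left-to-right, naming '(' by encounter order:
  pos 0: '(' -> open internal node _0 (depth 1)
  pos 3: '(' -> open internal node _1 (depth 2)
  pos 8: '(' -> open internal node _2 (depth 3)
  pos 14: ')' -> close internal node _2 (now at depth 2)
  pos 15: ')' -> close internal node _1 (now at depth 1)
  pos 16: ')' -> close internal node _0 (now at depth 0)
Total internal nodes: 3
BFS adjacency from root:
  _0: H _1
  _1: V P _2
  _2: Q N R

Answer: _0: H _1
_1: V P _2
_2: Q N R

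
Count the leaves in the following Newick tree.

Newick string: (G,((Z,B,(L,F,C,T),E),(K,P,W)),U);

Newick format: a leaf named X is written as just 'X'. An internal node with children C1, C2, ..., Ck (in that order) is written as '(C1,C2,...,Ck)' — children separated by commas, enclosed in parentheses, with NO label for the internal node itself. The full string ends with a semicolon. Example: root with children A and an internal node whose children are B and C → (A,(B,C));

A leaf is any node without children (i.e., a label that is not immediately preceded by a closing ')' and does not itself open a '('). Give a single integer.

Newick: (G,((Z,B,(L,F,C,T),E),(K,P,W)),U);
Scan left-to-right; a leaf is any maximal label run not followed by '(':
  pos 1: leaf 'G' → count = 1
  pos 5: leaf 'Z' → count = 2
  pos 7: leaf 'B' → count = 3
  pos 10: leaf 'L' → count = 4
  pos 12: leaf 'F' → count = 5
  pos 14: leaf 'C' → count = 6
  pos 16: leaf 'T' → count = 7
  pos 19: leaf 'E' → count = 8
  pos 23: leaf 'K' → count = 9
  pos 25: leaf 'P' → count = 10
  pos 27: leaf 'W' → count = 11
  pos 31: leaf 'U' → count = 12
Total leaves: 12

Answer: 12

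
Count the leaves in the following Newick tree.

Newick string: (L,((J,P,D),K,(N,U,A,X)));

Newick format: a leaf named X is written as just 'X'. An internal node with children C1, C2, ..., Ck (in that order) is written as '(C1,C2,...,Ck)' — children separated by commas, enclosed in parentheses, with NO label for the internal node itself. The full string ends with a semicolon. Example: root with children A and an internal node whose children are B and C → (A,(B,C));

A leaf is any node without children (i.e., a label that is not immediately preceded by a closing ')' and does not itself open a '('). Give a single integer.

Newick: (L,((J,P,D),K,(N,U,A,X)));
Scan left-to-right; a leaf is any maximal label run not followed by '(':
  pos 1: leaf 'L' → count = 1
  pos 5: leaf 'J' → count = 2
  pos 7: leaf 'P' → count = 3
  pos 9: leaf 'D' → count = 4
  pos 12: leaf 'K' → count = 5
  pos 15: leaf 'N' → count = 6
  pos 17: leaf 'U' → count = 7
  pos 19: leaf 'A' → count = 8
  pos 21: leaf 'X' → count = 9
Total leaves: 9

Answer: 9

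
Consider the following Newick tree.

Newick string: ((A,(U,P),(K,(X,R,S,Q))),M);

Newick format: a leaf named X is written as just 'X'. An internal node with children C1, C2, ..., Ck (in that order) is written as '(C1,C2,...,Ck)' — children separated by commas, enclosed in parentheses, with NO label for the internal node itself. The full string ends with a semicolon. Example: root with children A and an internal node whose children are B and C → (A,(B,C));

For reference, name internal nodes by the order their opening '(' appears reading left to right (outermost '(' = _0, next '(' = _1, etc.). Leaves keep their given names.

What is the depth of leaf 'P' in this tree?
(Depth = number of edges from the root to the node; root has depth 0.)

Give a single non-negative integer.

Newick: ((A,(U,P),(K,(X,R,S,Q))),M);
Naming internals by '(' encounter order: outermost '(' = _0, next = _1, ...
Query node: P
Path from root: _0 -> _1 -> _2 -> P
Depth of P: 3 (number of edges from root)

Answer: 3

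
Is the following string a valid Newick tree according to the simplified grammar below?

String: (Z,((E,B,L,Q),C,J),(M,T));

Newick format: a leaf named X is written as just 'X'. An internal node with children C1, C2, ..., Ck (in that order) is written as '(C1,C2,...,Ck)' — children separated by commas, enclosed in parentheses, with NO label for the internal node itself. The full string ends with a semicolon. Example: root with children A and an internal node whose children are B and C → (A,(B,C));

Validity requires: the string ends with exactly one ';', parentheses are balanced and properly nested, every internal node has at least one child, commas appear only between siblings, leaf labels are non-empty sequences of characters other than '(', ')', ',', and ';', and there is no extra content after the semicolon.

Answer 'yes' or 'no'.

Answer: yes

Derivation:
Input: (Z,((E,B,L,Q),C,J),(M,T));
Paren balance: 4 '(' vs 4 ')' OK
Ends with single ';': True
Full parse: OK
Valid: True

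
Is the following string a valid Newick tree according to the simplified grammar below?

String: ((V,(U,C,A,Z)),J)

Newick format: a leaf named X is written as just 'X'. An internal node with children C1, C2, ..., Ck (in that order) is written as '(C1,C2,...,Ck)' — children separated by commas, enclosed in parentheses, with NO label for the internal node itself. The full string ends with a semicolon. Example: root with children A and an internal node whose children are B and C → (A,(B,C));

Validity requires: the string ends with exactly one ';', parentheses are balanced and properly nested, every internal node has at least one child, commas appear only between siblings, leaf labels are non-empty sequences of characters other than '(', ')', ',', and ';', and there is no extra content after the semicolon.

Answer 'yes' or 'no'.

Answer: no

Derivation:
Input: ((V,(U,C,A,Z)),J)
Paren balance: 3 '(' vs 3 ')' OK
Ends with single ';': False
Full parse: FAILS (must end with ;)
Valid: False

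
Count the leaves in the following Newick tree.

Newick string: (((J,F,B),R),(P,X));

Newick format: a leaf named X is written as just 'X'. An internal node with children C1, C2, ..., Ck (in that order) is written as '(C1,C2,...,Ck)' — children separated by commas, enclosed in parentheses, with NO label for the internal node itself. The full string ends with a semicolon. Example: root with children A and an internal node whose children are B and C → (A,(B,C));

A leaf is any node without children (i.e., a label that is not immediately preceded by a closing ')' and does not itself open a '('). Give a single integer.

Answer: 6

Derivation:
Newick: (((J,F,B),R),(P,X));
Scan left-to-right; a leaf is any maximal label run not followed by '(':
  pos 3: leaf 'J' → count = 1
  pos 5: leaf 'F' → count = 2
  pos 7: leaf 'B' → count = 3
  pos 10: leaf 'R' → count = 4
  pos 14: leaf 'P' → count = 5
  pos 16: leaf 'X' → count = 6
Total leaves: 6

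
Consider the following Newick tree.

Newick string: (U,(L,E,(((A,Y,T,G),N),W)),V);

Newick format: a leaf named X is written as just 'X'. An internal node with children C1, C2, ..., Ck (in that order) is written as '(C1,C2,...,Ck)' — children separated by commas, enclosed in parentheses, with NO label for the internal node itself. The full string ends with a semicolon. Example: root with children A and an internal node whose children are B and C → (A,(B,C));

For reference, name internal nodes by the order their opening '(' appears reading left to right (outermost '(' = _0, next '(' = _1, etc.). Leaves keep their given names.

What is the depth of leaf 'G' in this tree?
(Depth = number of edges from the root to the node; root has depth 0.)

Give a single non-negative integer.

Newick: (U,(L,E,(((A,Y,T,G),N),W)),V);
Naming internals by '(' encounter order: outermost '(' = _0, next = _1, ...
Query node: G
Path from root: _0 -> _1 -> _2 -> _3 -> _4 -> G
Depth of G: 5 (number of edges from root)

Answer: 5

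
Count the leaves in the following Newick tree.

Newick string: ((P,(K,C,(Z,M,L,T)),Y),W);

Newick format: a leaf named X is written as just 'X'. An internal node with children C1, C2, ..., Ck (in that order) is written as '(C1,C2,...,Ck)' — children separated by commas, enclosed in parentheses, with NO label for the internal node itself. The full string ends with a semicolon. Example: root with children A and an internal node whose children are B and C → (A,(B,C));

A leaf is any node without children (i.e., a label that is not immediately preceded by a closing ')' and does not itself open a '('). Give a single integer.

Newick: ((P,(K,C,(Z,M,L,T)),Y),W);
Scan left-to-right; a leaf is any maximal label run not followed by '(':
  pos 2: leaf 'P' → count = 1
  pos 5: leaf 'K' → count = 2
  pos 7: leaf 'C' → count = 3
  pos 10: leaf 'Z' → count = 4
  pos 12: leaf 'M' → count = 5
  pos 14: leaf 'L' → count = 6
  pos 16: leaf 'T' → count = 7
  pos 20: leaf 'Y' → count = 8
  pos 23: leaf 'W' → count = 9
Total leaves: 9

Answer: 9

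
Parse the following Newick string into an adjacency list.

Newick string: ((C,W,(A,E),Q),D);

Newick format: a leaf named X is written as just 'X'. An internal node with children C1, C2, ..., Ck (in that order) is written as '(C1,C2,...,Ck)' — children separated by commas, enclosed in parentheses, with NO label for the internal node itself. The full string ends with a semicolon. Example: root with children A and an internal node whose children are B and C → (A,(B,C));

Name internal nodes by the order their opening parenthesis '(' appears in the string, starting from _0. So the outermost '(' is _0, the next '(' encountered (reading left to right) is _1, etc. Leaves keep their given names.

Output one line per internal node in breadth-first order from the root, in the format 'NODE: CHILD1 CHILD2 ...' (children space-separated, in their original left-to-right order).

Input: ((C,W,(A,E),Q),D);
Scanning left-to-right, naming '(' by encounter order:
  pos 0: '(' -> open internal node _0 (depth 1)
  pos 1: '(' -> open internal node _1 (depth 2)
  pos 6: '(' -> open internal node _2 (depth 3)
  pos 10: ')' -> close internal node _2 (now at depth 2)
  pos 13: ')' -> close internal node _1 (now at depth 1)
  pos 16: ')' -> close internal node _0 (now at depth 0)
Total internal nodes: 3
BFS adjacency from root:
  _0: _1 D
  _1: C W _2 Q
  _2: A E

Answer: _0: _1 D
_1: C W _2 Q
_2: A E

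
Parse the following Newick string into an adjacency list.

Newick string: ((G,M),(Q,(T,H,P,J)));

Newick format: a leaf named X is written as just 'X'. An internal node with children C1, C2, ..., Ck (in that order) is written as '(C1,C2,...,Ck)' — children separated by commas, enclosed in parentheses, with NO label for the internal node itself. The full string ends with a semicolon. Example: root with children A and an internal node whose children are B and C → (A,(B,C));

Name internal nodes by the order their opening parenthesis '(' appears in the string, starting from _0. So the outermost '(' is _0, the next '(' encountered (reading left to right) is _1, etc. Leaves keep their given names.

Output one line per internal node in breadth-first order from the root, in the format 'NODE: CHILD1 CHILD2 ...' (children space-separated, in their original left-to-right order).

Answer: _0: _1 _2
_1: G M
_2: Q _3
_3: T H P J

Derivation:
Input: ((G,M),(Q,(T,H,P,J)));
Scanning left-to-right, naming '(' by encounter order:
  pos 0: '(' -> open internal node _0 (depth 1)
  pos 1: '(' -> open internal node _1 (depth 2)
  pos 5: ')' -> close internal node _1 (now at depth 1)
  pos 7: '(' -> open internal node _2 (depth 2)
  pos 10: '(' -> open internal node _3 (depth 3)
  pos 18: ')' -> close internal node _3 (now at depth 2)
  pos 19: ')' -> close internal node _2 (now at depth 1)
  pos 20: ')' -> close internal node _0 (now at depth 0)
Total internal nodes: 4
BFS adjacency from root:
  _0: _1 _2
  _1: G M
  _2: Q _3
  _3: T H P J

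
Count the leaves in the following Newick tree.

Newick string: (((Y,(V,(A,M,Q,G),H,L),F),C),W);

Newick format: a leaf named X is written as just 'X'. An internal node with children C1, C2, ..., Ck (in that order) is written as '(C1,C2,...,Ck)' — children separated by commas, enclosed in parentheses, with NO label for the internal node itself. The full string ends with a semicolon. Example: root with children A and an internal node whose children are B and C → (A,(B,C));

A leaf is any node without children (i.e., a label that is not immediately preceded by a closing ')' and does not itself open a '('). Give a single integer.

Answer: 11

Derivation:
Newick: (((Y,(V,(A,M,Q,G),H,L),F),C),W);
Scan left-to-right; a leaf is any maximal label run not followed by '(':
  pos 3: leaf 'Y' → count = 1
  pos 6: leaf 'V' → count = 2
  pos 9: leaf 'A' → count = 3
  pos 11: leaf 'M' → count = 4
  pos 13: leaf 'Q' → count = 5
  pos 15: leaf 'G' → count = 6
  pos 18: leaf 'H' → count = 7
  pos 20: leaf 'L' → count = 8
  pos 23: leaf 'F' → count = 9
  pos 26: leaf 'C' → count = 10
  pos 29: leaf 'W' → count = 11
Total leaves: 11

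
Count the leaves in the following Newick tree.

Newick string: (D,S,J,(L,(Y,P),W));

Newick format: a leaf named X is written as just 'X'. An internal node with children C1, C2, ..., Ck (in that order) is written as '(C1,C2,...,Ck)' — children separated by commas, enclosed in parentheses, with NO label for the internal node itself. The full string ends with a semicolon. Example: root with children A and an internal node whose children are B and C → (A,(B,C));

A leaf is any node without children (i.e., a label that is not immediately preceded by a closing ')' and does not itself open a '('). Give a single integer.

Newick: (D,S,J,(L,(Y,P),W));
Scan left-to-right; a leaf is any maximal label run not followed by '(':
  pos 1: leaf 'D' → count = 1
  pos 3: leaf 'S' → count = 2
  pos 5: leaf 'J' → count = 3
  pos 8: leaf 'L' → count = 4
  pos 11: leaf 'Y' → count = 5
  pos 13: leaf 'P' → count = 6
  pos 16: leaf 'W' → count = 7
Total leaves: 7

Answer: 7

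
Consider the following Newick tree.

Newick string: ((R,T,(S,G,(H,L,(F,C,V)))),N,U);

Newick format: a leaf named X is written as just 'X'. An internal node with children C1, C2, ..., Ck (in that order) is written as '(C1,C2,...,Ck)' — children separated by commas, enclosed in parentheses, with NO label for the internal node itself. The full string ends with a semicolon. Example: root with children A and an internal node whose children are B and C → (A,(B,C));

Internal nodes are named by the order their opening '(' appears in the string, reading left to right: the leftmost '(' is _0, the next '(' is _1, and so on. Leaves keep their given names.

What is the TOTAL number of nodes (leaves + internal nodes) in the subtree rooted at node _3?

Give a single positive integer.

Answer: 7

Derivation:
Newick: ((R,T,(S,G,(H,L,(F,C,V)))),N,U);
Locate _3: it is the '(' at position 11 (the 4th '(' reading left to right).
Query: subtree rooted at _3
_3: subtree_size = 1 + 6
  H: subtree_size = 1 + 0
  L: subtree_size = 1 + 0
  _4: subtree_size = 1 + 3
    F: subtree_size = 1 + 0
    C: subtree_size = 1 + 0
    V: subtree_size = 1 + 0
Total subtree size of _3: 7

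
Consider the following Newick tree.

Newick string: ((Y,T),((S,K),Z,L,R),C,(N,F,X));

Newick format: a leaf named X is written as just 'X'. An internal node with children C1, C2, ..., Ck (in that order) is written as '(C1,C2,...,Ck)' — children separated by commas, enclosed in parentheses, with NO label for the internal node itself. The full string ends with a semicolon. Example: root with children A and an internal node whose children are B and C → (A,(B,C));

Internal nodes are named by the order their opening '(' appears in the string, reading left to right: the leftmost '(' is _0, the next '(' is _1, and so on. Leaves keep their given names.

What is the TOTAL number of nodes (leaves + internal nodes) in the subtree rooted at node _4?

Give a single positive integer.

Newick: ((Y,T),((S,K),Z,L,R),C,(N,F,X));
Locate _4: it is the '(' at position 23 (the 5th '(' reading left to right).
Query: subtree rooted at _4
_4: subtree_size = 1 + 3
  N: subtree_size = 1 + 0
  F: subtree_size = 1 + 0
  X: subtree_size = 1 + 0
Total subtree size of _4: 4

Answer: 4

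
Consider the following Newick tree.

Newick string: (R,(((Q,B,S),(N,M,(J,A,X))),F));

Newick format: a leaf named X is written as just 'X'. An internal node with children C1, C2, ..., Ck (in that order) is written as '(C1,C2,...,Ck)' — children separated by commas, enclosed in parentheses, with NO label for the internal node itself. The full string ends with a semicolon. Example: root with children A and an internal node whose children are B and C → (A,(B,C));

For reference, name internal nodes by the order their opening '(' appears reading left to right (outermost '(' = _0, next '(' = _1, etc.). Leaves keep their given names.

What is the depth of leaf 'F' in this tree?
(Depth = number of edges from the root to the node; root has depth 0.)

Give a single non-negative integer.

Answer: 2

Derivation:
Newick: (R,(((Q,B,S),(N,M,(J,A,X))),F));
Naming internals by '(' encounter order: outermost '(' = _0, next = _1, ...
Query node: F
Path from root: _0 -> _1 -> F
Depth of F: 2 (number of edges from root)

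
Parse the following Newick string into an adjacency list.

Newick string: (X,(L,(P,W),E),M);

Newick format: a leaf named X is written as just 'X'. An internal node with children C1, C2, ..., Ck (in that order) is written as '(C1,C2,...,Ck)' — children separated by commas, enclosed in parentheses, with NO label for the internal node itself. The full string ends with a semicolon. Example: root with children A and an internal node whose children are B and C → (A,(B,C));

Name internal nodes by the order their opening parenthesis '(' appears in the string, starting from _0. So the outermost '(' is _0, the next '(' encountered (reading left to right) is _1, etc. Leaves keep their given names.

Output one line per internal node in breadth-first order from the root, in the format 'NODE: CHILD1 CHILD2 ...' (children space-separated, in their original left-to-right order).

Answer: _0: X _1 M
_1: L _2 E
_2: P W

Derivation:
Input: (X,(L,(P,W),E),M);
Scanning left-to-right, naming '(' by encounter order:
  pos 0: '(' -> open internal node _0 (depth 1)
  pos 3: '(' -> open internal node _1 (depth 2)
  pos 6: '(' -> open internal node _2 (depth 3)
  pos 10: ')' -> close internal node _2 (now at depth 2)
  pos 13: ')' -> close internal node _1 (now at depth 1)
  pos 16: ')' -> close internal node _0 (now at depth 0)
Total internal nodes: 3
BFS adjacency from root:
  _0: X _1 M
  _1: L _2 E
  _2: P W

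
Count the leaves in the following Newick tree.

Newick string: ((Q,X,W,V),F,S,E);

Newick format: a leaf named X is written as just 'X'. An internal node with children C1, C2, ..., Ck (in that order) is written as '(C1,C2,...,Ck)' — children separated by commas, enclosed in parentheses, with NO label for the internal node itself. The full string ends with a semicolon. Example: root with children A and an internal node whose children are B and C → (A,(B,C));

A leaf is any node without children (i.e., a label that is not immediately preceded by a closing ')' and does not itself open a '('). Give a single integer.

Newick: ((Q,X,W,V),F,S,E);
Scan left-to-right; a leaf is any maximal label run not followed by '(':
  pos 2: leaf 'Q' → count = 1
  pos 4: leaf 'X' → count = 2
  pos 6: leaf 'W' → count = 3
  pos 8: leaf 'V' → count = 4
  pos 11: leaf 'F' → count = 5
  pos 13: leaf 'S' → count = 6
  pos 15: leaf 'E' → count = 7
Total leaves: 7

Answer: 7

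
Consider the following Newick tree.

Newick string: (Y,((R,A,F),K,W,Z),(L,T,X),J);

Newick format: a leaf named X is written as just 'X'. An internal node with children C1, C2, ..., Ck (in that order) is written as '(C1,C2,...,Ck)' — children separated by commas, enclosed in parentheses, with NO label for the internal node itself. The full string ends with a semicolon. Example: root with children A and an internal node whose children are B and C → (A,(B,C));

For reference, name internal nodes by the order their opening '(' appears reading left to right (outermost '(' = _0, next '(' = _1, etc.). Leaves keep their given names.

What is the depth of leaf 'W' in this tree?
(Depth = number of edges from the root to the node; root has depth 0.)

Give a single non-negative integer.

Newick: (Y,((R,A,F),K,W,Z),(L,T,X),J);
Naming internals by '(' encounter order: outermost '(' = _0, next = _1, ...
Query node: W
Path from root: _0 -> _1 -> W
Depth of W: 2 (number of edges from root)

Answer: 2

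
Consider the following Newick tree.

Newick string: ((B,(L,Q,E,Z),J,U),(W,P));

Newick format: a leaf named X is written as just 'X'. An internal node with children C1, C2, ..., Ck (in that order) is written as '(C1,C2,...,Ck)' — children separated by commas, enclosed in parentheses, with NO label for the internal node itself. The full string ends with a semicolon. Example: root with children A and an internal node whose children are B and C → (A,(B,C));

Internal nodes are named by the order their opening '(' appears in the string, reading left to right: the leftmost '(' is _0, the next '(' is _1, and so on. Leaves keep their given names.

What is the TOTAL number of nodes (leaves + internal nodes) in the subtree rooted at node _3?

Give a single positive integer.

Answer: 3

Derivation:
Newick: ((B,(L,Q,E,Z),J,U),(W,P));
Locate _3: it is the '(' at position 19 (the 4th '(' reading left to right).
Query: subtree rooted at _3
_3: subtree_size = 1 + 2
  W: subtree_size = 1 + 0
  P: subtree_size = 1 + 0
Total subtree size of _3: 3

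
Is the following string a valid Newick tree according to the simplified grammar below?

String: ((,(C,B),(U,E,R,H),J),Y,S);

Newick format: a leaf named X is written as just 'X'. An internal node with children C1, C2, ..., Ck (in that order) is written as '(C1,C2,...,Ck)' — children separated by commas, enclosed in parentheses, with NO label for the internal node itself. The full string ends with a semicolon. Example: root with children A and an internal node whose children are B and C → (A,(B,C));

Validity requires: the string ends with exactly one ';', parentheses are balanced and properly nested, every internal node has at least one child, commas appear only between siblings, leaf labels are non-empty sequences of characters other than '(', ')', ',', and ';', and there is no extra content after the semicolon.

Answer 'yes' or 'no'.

Input: ((,(C,B),(U,E,R,H),J),Y,S);
Paren balance: 4 '(' vs 4 ')' OK
Ends with single ';': True
Full parse: FAILS (empty leaf label at pos 2)
Valid: False

Answer: no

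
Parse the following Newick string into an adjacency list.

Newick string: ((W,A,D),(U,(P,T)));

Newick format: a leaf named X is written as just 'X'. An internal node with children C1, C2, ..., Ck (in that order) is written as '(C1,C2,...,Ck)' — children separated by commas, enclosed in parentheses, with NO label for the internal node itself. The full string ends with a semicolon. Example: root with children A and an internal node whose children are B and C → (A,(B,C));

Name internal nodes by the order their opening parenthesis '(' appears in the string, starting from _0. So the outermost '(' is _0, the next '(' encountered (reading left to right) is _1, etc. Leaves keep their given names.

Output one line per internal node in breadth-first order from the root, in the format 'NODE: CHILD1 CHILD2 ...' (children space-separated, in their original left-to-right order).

Input: ((W,A,D),(U,(P,T)));
Scanning left-to-right, naming '(' by encounter order:
  pos 0: '(' -> open internal node _0 (depth 1)
  pos 1: '(' -> open internal node _1 (depth 2)
  pos 7: ')' -> close internal node _1 (now at depth 1)
  pos 9: '(' -> open internal node _2 (depth 2)
  pos 12: '(' -> open internal node _3 (depth 3)
  pos 16: ')' -> close internal node _3 (now at depth 2)
  pos 17: ')' -> close internal node _2 (now at depth 1)
  pos 18: ')' -> close internal node _0 (now at depth 0)
Total internal nodes: 4
BFS adjacency from root:
  _0: _1 _2
  _1: W A D
  _2: U _3
  _3: P T

Answer: _0: _1 _2
_1: W A D
_2: U _3
_3: P T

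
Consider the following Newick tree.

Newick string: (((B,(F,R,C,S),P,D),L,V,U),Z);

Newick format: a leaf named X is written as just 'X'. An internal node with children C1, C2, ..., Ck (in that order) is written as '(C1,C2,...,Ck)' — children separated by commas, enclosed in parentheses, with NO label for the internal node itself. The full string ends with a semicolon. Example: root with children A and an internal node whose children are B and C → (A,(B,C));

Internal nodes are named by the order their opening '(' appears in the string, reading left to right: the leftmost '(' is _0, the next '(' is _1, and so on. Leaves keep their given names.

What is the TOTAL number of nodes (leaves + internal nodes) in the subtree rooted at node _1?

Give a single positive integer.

Answer: 13

Derivation:
Newick: (((B,(F,R,C,S),P,D),L,V,U),Z);
Locate _1: it is the '(' at position 1 (the 2nd '(' reading left to right).
Query: subtree rooted at _1
_1: subtree_size = 1 + 12
  _2: subtree_size = 1 + 8
    B: subtree_size = 1 + 0
    _3: subtree_size = 1 + 4
      F: subtree_size = 1 + 0
      R: subtree_size = 1 + 0
      C: subtree_size = 1 + 0
      S: subtree_size = 1 + 0
    P: subtree_size = 1 + 0
    D: subtree_size = 1 + 0
  L: subtree_size = 1 + 0
  V: subtree_size = 1 + 0
  U: subtree_size = 1 + 0
Total subtree size of _1: 13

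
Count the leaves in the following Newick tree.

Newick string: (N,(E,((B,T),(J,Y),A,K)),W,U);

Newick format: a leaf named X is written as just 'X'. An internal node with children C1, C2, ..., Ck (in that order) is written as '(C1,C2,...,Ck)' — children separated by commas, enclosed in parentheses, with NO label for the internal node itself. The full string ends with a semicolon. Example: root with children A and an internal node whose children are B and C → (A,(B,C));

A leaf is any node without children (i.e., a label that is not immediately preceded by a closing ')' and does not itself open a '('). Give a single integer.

Newick: (N,(E,((B,T),(J,Y),A,K)),W,U);
Scan left-to-right; a leaf is any maximal label run not followed by '(':
  pos 1: leaf 'N' → count = 1
  pos 4: leaf 'E' → count = 2
  pos 8: leaf 'B' → count = 3
  pos 10: leaf 'T' → count = 4
  pos 14: leaf 'J' → count = 5
  pos 16: leaf 'Y' → count = 6
  pos 19: leaf 'A' → count = 7
  pos 21: leaf 'K' → count = 8
  pos 25: leaf 'W' → count = 9
  pos 27: leaf 'U' → count = 10
Total leaves: 10

Answer: 10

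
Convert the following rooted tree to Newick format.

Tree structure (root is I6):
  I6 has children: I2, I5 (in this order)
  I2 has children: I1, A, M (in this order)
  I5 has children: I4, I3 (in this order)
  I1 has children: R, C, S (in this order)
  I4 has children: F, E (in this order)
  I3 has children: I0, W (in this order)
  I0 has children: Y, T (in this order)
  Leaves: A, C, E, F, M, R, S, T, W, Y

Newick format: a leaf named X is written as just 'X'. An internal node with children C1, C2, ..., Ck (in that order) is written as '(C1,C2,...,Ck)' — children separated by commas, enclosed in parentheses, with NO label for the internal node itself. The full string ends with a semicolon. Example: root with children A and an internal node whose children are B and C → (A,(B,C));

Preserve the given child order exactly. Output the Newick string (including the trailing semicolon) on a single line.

internal I6 with children ['I2', 'I5']
  internal I2 with children ['I1', 'A', 'M']
    internal I1 with children ['R', 'C', 'S']
      leaf 'R' → 'R'
      leaf 'C' → 'C'
      leaf 'S' → 'S'
    → '(R,C,S)'
    leaf 'A' → 'A'
    leaf 'M' → 'M'
  → '((R,C,S),A,M)'
  internal I5 with children ['I4', 'I3']
    internal I4 with children ['F', 'E']
      leaf 'F' → 'F'
      leaf 'E' → 'E'
    → '(F,E)'
    internal I3 with children ['I0', 'W']
      internal I0 with children ['Y', 'T']
        leaf 'Y' → 'Y'
        leaf 'T' → 'T'
      → '(Y,T)'
      leaf 'W' → 'W'
    → '((Y,T),W)'
  → '((F,E),((Y,T),W))'
→ '(((R,C,S),A,M),((F,E),((Y,T),W)))'
Final: (((R,C,S),A,M),((F,E),((Y,T),W)));

Answer: (((R,C,S),A,M),((F,E),((Y,T),W)));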